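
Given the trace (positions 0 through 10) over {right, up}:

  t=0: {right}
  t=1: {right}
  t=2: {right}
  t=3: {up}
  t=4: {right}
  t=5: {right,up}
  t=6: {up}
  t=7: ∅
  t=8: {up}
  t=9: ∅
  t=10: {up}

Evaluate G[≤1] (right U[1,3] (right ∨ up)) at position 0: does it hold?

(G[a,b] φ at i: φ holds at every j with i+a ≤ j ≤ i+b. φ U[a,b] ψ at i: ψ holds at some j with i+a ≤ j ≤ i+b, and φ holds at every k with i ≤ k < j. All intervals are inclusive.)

Check (right U[1,3] (right ∨ up)) at every j in [0,1]:
  j=0: holds
  j=1: holds
All positions satisfy it → formula holds.

Holds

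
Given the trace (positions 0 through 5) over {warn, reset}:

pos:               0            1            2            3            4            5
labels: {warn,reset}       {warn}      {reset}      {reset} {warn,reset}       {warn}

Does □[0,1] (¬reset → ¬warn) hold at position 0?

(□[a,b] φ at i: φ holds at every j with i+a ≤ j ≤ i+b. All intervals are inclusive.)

Check (¬reset → ¬warn) at every j in [0,1]:
  j=0: antecedent false → ✓
  j=1: antecedent true; consequent false → ✗
Fails at j=1 → formula fails.

No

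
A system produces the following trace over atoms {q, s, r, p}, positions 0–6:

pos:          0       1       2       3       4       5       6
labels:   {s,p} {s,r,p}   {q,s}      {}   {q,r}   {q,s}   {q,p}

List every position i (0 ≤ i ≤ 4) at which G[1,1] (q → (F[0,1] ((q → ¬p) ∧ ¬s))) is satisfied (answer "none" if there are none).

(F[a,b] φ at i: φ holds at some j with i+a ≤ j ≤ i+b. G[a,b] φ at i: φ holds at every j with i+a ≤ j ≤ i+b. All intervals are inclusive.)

Evaluate at each i in [0,4]:
  i=0: ✓ (all of [1,1])
  i=1: ✓ (all of [2,2])
  i=2: ✓ (all of [3,3])
  i=3: ✓ (all of [4,4])
  i=4: ✗ (fails at j=5)

0, 1, 2, 3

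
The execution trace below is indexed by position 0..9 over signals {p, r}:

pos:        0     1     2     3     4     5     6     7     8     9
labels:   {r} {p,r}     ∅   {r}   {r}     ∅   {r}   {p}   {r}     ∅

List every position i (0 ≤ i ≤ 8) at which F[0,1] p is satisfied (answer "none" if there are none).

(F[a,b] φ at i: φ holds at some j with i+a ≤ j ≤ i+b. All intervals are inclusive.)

0, 1, 6, 7

Evaluate at each i in [0,8]:
  i=0: ✓ (witness j=1)
  i=1: ✓ (witness j=1)
  i=2: ✗ (none in [2,3])
  i=3: ✗ (none in [3,4])
  i=4: ✗ (none in [4,5])
  i=5: ✗ (none in [5,6])
  i=6: ✓ (witness j=7)
  i=7: ✓ (witness j=7)
  i=8: ✗ (none in [8,9])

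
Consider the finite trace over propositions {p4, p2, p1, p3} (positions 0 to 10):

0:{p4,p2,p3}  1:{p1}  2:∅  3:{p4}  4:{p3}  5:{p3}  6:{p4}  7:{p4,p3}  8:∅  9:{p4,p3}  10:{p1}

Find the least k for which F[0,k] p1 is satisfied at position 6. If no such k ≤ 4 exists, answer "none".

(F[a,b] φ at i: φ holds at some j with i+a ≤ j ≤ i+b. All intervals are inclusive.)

4

Scan j = 6,7,… for p1:
  j=6: fails
  j=7: fails
  j=8: fails
  j=9: fails
  j=10: holds
First hit at j=10, so smallest k = 10-6 = 4.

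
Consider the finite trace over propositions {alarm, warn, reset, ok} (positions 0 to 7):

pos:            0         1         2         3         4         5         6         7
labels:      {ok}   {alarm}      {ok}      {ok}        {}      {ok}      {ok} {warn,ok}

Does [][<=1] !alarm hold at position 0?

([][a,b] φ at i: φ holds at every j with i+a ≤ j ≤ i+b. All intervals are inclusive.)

Check !alarm at every j in [0,1]:
  j=0: true
  j=1: false
Fails at j=1 → formula fails.

No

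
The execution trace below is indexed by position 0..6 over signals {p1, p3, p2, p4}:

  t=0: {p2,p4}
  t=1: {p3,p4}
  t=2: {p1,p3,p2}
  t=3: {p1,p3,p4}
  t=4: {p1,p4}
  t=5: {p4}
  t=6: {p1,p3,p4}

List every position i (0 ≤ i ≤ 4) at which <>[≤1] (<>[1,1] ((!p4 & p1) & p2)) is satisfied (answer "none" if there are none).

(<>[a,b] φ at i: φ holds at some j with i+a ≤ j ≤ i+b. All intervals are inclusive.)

Evaluate at each i in [0,4]:
  i=0: ✓ (witness j=1)
  i=1: ✓ (witness j=1)
  i=2: ✗ (none in [2,3])
  i=3: ✗ (none in [3,4])
  i=4: ✗ (none in [4,5])

0, 1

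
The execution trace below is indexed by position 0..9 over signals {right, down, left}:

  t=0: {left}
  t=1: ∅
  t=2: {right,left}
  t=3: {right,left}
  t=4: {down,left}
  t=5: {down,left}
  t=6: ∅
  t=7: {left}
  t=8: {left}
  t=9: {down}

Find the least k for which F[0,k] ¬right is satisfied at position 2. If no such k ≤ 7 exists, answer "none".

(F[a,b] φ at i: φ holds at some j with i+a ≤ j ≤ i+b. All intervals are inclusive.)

2

Scan j = 2,3,… for ¬right:
  j=2: fails
  j=3: fails
  j=4: holds
First hit at j=4, so smallest k = 4-2 = 2.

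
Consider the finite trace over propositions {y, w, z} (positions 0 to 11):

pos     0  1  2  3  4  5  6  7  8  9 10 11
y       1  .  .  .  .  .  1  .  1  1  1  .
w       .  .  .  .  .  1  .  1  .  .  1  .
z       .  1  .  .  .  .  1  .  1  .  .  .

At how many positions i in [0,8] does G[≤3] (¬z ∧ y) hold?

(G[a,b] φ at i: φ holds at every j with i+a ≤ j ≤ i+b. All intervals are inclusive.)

0

Evaluate at each i in [0,8]:
  i=0: ✗ (fails at j=1)
  i=1: ✗ (fails at j=1)
  i=2: ✗ (fails at j=2)
  i=3: ✗ (fails at j=3)
  i=4: ✗ (fails at j=4)
  i=5: ✗ (fails at j=5)
  i=6: ✗ (fails at j=6)
  i=7: ✗ (fails at j=7)
  i=8: ✗ (fails at j=8)
Positions where it holds: {} → 0.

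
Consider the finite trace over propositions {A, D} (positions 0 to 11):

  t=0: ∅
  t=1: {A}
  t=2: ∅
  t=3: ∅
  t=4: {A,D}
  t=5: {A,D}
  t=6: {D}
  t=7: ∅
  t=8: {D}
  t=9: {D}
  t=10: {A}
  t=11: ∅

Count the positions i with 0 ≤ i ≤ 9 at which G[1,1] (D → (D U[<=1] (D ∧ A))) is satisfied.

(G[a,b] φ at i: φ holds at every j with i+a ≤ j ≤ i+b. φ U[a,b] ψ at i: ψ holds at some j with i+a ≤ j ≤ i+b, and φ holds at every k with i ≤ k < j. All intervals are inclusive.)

Evaluate at each i in [0,9]:
  i=0: ✓ (all of [1,1])
  i=1: ✓ (all of [2,2])
  i=2: ✓ (all of [3,3])
  i=3: ✓ (all of [4,4])
  i=4: ✓ (all of [5,5])
  i=5: ✗ (fails at j=6)
  i=6: ✓ (all of [7,7])
  i=7: ✗ (fails at j=8)
  i=8: ✗ (fails at j=9)
  i=9: ✓ (all of [10,10])
Positions where it holds: {0, 1, 2, 3, 4, 6, 9} → 7.

7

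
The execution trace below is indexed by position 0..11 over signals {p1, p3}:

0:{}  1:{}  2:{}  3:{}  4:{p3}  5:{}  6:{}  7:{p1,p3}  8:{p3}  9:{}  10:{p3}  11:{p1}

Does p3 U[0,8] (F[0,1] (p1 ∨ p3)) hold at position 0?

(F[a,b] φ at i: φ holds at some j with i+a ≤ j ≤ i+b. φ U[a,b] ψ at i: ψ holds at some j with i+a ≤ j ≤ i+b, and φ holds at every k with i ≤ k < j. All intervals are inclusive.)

False

Need some j in [0,8] with F[0,1] (p1 ∨ p3), and p3 at every k in [0,j-1].
  j=0: F[0,1] (p1 ∨ p3) — fails (none in [0,1]).
  j=1: F[0,1] (p1 ∨ p3) — fails (none in [1,2]).
  j=2: F[0,1] (p1 ∨ p3) — fails (none in [2,3]).
  j=3: F[0,1] (p1 ∨ p3) holds, but p3 fails at k=0 → not this j.
  j=4: F[0,1] (p1 ∨ p3) holds, but p3 fails at k=0 → not this j.
  j=5: F[0,1] (p1 ∨ p3) — fails (none in [5,6]).
  j=6: F[0,1] (p1 ∨ p3) holds, but p3 fails at k=0 → not this j.
  j=7: F[0,1] (p1 ∨ p3) holds, but p3 fails at k=0 → not this j.
  j=8: F[0,1] (p1 ∨ p3) holds, but p3 fails at k=0 → not this j.
No j in the window works → until fails.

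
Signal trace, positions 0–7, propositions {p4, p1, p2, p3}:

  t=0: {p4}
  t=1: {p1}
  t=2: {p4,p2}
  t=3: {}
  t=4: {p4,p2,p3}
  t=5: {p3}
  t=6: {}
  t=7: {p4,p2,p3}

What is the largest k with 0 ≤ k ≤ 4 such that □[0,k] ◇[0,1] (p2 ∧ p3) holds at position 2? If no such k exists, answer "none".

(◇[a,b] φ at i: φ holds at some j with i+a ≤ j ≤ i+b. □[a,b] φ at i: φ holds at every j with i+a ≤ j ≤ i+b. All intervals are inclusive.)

none

◇[0,1] (p2 ∧ p3) must hold from j=2 onward; find where it first fails.
  j=2: fails → no k works.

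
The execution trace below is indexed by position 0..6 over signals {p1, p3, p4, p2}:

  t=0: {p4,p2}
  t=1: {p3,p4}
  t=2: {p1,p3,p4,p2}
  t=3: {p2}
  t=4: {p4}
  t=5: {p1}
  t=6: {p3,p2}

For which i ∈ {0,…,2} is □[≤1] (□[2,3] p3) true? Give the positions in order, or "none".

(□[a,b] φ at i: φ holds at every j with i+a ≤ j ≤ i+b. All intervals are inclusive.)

none

Evaluate at each i in [0,2]:
  i=0: ✗ (fails at j=0)
  i=1: ✗ (fails at j=1)
  i=2: ✗ (fails at j=2)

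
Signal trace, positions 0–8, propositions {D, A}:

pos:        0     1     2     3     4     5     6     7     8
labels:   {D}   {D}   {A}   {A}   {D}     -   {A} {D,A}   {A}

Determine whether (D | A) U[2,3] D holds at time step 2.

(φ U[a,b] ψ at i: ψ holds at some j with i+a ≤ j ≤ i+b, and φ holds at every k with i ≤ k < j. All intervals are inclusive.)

Need some j in [4,5] with D, and (D | A) at every k in [2,j-1].
  j=4: D holds; (D | A) holds at every k in [2,3] → satisfied.

Holds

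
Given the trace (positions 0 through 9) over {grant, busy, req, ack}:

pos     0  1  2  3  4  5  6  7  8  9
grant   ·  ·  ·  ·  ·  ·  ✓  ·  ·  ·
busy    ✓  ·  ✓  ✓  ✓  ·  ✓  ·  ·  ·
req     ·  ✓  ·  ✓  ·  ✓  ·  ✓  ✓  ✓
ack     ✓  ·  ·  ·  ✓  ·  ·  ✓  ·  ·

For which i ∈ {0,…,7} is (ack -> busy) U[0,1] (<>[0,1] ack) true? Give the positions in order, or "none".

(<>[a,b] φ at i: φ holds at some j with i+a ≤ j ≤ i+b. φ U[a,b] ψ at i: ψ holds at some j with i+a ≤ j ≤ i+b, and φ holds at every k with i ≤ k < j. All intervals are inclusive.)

Evaluate at each i in [0,7]:
  i=0: ✓ (rhs at j=0)
  i=1: ✗ (no rhs in [1,2])
  i=2: ✓ (rhs at j=3; lhs holds on [2,2])
  i=3: ✓ (rhs at j=3)
  i=4: ✓ (rhs at j=4)
  i=5: ✓ (rhs at j=6; lhs holds on [5,5])
  i=6: ✓ (rhs at j=6)
  i=7: ✓ (rhs at j=7)

0, 2, 3, 4, 5, 6, 7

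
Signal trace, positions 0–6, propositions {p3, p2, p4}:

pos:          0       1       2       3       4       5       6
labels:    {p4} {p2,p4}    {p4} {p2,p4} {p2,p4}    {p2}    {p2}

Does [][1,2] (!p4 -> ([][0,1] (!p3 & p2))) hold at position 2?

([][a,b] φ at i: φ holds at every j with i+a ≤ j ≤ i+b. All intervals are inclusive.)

Yes

Check (!p4 -> ([][0,1] (!p3 & p2))) at every j in [3,4]:
  j=3: antecedent false → ✓
  j=4: antecedent false → ✓
All positions satisfy it → formula holds.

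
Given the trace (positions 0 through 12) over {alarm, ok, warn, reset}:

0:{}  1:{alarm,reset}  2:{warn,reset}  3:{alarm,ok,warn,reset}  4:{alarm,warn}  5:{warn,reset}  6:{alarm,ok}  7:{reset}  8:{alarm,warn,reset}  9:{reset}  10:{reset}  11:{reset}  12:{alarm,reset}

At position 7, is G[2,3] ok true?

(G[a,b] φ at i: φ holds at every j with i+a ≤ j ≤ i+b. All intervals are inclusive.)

Does not hold

Check ok at every j in [9,10]:
  j=9: false
  j=10: false
Fails at j=9 → formula fails.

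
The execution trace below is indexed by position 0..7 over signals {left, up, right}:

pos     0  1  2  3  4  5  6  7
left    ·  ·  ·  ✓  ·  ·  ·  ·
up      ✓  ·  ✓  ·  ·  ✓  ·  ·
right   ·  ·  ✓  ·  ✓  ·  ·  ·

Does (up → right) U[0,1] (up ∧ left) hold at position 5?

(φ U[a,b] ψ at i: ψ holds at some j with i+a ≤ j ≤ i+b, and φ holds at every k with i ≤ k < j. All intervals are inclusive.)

No

Need some j in [5,6] with (up ∧ left), and (up → right) at every k in [5,j-1].
  j=5: (up ∧ left) false.
  j=6: (up ∧ left) false.
No j in the window works → until fails.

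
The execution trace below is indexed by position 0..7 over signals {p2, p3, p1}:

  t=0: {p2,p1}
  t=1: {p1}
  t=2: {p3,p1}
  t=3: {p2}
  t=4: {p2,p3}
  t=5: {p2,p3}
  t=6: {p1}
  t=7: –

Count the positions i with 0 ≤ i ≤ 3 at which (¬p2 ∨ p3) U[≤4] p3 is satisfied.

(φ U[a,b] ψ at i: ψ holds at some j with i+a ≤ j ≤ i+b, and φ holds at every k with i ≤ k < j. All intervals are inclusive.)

Evaluate at each i in [0,3]:
  i=0: ✗ (lhs fails at k=0 before rhs at j=2)
  i=1: ✓ (rhs at j=2; lhs holds on [1,1])
  i=2: ✓ (rhs at j=2)
  i=3: ✗ (lhs fails at k=3 before rhs at j=4)
Positions where it holds: {1, 2} → 2.

2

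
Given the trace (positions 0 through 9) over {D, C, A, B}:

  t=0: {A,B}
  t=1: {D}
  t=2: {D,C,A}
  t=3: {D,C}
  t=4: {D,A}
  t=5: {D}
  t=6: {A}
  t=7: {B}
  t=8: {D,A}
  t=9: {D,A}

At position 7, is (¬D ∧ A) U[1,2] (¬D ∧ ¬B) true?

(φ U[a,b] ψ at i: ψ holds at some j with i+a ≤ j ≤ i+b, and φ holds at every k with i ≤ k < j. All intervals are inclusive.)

Need some j in [8,9] with (¬D ∧ ¬B), and (¬D ∧ A) at every k in [7,j-1].
  j=8: (¬D ∧ ¬B) false.
  j=9: (¬D ∧ ¬B) false.
No j in the window works → until fails.

False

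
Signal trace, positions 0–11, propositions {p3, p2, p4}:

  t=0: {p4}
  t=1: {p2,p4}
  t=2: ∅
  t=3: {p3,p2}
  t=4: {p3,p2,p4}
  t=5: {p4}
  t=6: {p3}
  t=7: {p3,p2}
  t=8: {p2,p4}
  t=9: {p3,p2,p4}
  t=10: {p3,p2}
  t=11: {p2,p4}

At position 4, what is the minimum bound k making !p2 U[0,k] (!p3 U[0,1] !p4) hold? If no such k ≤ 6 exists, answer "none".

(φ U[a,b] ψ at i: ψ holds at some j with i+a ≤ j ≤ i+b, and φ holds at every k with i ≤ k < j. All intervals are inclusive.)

Need earliest j ≥ 4 with (!p3 U[0,1] !p4), and !p2 at every k in [4,j-1].
  j=4: rhs fails.
  j=5: rhs holds but lhs fails at k=4.
  j=6: rhs holds but lhs fails at k=4.
  j=7: rhs holds but lhs fails at k=4.
  j=8: rhs fails.
  j=9: rhs fails.
  j=10: rhs holds but lhs fails at k=4.
No witness within the range → none.

none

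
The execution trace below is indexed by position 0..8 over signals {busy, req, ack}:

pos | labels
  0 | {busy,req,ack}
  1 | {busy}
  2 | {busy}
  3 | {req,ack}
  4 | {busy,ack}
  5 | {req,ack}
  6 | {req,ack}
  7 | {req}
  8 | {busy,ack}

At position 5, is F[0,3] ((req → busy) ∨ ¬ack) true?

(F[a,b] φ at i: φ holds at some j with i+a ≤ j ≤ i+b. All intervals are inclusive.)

Check ((req → busy) ∨ ¬ack) at each j in [5,8]:
  j=5: false
  j=6: false
  j=7: true
  j=8: true
Found at j=7 → formula holds.

Holds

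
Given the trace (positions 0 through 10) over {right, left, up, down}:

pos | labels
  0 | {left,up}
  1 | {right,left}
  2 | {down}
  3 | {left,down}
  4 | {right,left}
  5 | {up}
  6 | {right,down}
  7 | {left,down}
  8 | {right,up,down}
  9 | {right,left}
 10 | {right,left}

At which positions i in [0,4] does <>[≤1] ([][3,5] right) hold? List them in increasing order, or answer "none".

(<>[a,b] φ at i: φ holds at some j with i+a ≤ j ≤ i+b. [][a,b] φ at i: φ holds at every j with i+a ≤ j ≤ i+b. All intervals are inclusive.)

4

Evaluate at each i in [0,4]:
  i=0: ✗ (none in [0,1])
  i=1: ✗ (none in [1,2])
  i=2: ✗ (none in [2,3])
  i=3: ✗ (none in [3,4])
  i=4: ✓ (witness j=5)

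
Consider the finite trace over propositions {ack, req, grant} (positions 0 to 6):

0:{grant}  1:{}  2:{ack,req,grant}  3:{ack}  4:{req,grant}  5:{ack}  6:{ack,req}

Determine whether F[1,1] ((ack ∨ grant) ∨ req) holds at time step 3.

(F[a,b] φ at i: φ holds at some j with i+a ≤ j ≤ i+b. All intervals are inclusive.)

Holds

Check ((ack ∨ grant) ∨ req) at each j in [4,4]:
  j=4: true
Found at j=4 → formula holds.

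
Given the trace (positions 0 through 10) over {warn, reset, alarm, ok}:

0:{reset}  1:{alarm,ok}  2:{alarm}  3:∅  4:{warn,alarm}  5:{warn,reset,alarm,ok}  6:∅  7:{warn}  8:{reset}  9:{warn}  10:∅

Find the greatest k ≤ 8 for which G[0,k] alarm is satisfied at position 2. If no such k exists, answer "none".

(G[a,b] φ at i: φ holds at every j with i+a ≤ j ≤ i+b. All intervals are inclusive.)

0

alarm must hold from j=2 onward; find where it first fails.
  j=2: holds
  j=3: fails
Holds on [2,2], so largest k = 0.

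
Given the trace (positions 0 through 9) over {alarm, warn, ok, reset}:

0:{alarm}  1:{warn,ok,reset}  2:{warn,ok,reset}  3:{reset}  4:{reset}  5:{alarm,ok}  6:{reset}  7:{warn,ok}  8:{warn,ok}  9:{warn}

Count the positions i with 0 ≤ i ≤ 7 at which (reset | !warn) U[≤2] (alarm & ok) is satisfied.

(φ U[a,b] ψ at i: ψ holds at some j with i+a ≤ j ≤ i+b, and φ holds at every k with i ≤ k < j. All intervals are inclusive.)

Evaluate at each i in [0,7]:
  i=0: ✗ (no rhs in [0,2])
  i=1: ✗ (no rhs in [1,3])
  i=2: ✗ (no rhs in [2,4])
  i=3: ✓ (rhs at j=5; lhs holds on [3,4])
  i=4: ✓ (rhs at j=5; lhs holds on [4,4])
  i=5: ✓ (rhs at j=5)
  i=6: ✗ (no rhs in [6,8])
  i=7: ✗ (no rhs in [7,9])
Positions where it holds: {3, 4, 5} → 3.

3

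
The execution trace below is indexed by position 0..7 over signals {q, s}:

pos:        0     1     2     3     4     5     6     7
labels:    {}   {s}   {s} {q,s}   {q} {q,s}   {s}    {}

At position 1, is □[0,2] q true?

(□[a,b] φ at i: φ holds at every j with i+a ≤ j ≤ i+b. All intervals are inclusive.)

No

Check q at every j in [1,3]:
  j=1: false
  j=2: false
  j=3: true
Fails at j=1 → formula fails.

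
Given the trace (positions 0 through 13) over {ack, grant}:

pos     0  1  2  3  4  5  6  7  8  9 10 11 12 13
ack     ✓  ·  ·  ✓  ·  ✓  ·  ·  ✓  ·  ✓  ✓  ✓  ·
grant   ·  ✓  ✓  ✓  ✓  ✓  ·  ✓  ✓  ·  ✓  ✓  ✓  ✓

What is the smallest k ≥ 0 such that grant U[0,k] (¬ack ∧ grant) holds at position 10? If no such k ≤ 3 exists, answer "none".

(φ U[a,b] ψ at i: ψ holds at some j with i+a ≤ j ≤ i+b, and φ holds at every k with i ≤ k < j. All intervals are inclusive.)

3

Need earliest j ≥ 10 with (¬ack ∧ grant), and grant at every k in [10,j-1].
  j=10: rhs fails.
  j=11: rhs fails.
  j=12: rhs fails.
  j=13: rhs holds; lhs holds on [10,12]. k = 3.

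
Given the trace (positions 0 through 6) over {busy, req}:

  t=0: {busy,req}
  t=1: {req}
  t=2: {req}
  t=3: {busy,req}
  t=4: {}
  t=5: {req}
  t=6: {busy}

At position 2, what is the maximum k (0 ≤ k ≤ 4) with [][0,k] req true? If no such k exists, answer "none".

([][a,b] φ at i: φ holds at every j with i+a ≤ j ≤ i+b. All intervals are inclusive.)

1

req must hold from j=2 onward; find where it first fails.
  j=2: holds
  j=3: holds
  j=4: fails
Holds on [2,3], so largest k = 1.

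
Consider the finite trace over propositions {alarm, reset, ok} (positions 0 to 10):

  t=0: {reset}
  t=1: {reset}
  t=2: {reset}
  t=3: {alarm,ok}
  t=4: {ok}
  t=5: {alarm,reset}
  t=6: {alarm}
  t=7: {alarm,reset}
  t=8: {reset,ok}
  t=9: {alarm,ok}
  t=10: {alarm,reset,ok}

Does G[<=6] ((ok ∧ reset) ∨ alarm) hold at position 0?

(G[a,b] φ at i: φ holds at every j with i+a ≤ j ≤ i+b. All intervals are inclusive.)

Check ((ok ∧ reset) ∨ alarm) at every j in [0,6]:
  j=0: false
  j=1: false
  j=2: false
  j=3: true
  j=4: false
  j=5: true
  j=6: true
Fails at j=0 → formula fails.

Does not hold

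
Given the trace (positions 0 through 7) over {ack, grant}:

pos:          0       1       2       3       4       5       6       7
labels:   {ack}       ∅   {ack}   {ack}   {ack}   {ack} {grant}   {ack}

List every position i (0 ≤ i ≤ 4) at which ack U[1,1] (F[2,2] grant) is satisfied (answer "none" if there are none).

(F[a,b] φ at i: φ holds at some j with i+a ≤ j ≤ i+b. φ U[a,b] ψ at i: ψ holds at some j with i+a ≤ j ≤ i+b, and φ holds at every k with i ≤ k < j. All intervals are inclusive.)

Evaluate at each i in [0,4]:
  i=0: ✗ (no rhs in [1,1])
  i=1: ✗ (no rhs in [2,2])
  i=2: ✗ (no rhs in [3,3])
  i=3: ✓ (rhs at j=4; lhs holds on [3,3])
  i=4: ✗ (no rhs in [5,5])

3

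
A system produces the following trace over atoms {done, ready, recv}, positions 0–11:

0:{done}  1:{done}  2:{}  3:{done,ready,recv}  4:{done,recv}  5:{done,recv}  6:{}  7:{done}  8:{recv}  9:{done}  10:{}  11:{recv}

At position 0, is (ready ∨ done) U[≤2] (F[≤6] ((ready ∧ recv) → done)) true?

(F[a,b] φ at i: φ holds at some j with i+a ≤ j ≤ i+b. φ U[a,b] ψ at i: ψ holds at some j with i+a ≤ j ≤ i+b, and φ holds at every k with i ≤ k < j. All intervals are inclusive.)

True

Need some j in [0,2] with F[≤6] ((ready ∧ recv) → done), and (ready ∨ done) at every k in [0,j-1].
  j=0: F[≤6] ((ready ∧ recv) → done) holds; no prefix to check → satisfied.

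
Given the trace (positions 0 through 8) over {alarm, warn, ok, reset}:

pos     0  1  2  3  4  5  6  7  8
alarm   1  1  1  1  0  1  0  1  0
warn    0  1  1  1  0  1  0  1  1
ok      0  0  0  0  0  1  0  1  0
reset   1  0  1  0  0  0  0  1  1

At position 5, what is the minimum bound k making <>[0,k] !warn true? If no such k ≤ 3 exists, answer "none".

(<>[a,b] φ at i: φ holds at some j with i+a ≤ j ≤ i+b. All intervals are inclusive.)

Scan j = 5,6,… for !warn:
  j=5: fails
  j=6: holds
First hit at j=6, so smallest k = 6-5 = 1.

1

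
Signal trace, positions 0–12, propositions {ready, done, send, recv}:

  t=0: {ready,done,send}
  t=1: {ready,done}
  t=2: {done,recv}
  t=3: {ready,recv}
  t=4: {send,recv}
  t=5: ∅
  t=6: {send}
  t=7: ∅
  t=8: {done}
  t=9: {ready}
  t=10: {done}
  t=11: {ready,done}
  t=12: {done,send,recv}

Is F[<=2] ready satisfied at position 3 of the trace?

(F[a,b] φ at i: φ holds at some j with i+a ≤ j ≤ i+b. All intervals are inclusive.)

Holds

Check ready at each j in [3,5]:
  j=3: true
  j=4: false
  j=5: false
Found at j=3 → formula holds.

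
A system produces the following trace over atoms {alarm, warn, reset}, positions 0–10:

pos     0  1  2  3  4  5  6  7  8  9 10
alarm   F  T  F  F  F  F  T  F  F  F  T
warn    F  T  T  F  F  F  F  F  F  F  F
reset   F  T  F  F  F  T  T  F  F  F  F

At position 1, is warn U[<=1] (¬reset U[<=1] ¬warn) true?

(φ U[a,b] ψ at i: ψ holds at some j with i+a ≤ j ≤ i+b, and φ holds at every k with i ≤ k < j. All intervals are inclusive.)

Yes

Need some j in [1,2] with (¬reset U[<=1] ¬warn), and warn at every k in [1,j-1].
  j=1: (¬reset U[<=1] ¬warn) — fails.
  j=2: (¬reset U[<=1] ¬warn) holds; warn holds at every k in [1,1] → satisfied.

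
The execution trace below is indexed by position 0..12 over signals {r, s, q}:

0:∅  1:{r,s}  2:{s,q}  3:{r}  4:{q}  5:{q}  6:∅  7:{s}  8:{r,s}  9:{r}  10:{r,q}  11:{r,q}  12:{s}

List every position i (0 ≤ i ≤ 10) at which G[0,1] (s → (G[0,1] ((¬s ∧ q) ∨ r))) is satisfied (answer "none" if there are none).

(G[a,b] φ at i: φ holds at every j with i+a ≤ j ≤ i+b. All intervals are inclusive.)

3, 4, 5, 8, 9, 10

Evaluate at each i in [0,10]:
  i=0: ✗ (fails at j=1)
  i=1: ✗ (fails at j=1)
  i=2: ✗ (fails at j=2)
  i=3: ✓ (all of [3,4])
  i=4: ✓ (all of [4,5])
  i=5: ✓ (all of [5,6])
  i=6: ✗ (fails at j=7)
  i=7: ✗ (fails at j=7)
  i=8: ✓ (all of [8,9])
  i=9: ✓ (all of [9,10])
  i=10: ✓ (all of [10,11])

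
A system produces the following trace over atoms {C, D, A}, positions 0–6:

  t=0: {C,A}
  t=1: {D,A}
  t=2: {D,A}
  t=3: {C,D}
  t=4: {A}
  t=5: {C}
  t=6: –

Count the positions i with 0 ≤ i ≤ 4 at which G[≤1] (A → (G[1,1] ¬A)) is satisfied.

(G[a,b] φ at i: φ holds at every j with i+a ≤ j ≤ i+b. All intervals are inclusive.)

3

Evaluate at each i in [0,4]:
  i=0: ✗ (fails at j=0)
  i=1: ✗ (fails at j=1)
  i=2: ✓ (all of [2,3])
  i=3: ✓ (all of [3,4])
  i=4: ✓ (all of [4,5])
Positions where it holds: {2, 3, 4} → 3.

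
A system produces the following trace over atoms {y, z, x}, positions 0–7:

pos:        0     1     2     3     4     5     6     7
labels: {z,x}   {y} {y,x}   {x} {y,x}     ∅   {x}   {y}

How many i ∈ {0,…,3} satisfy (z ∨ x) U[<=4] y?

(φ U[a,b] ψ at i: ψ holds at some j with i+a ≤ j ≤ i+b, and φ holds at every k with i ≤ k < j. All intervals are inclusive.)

Evaluate at each i in [0,3]:
  i=0: ✓ (rhs at j=1; lhs holds on [0,0])
  i=1: ✓ (rhs at j=1)
  i=2: ✓ (rhs at j=2)
  i=3: ✓ (rhs at j=4; lhs holds on [3,3])
Positions where it holds: {0, 1, 2, 3} → 4.

4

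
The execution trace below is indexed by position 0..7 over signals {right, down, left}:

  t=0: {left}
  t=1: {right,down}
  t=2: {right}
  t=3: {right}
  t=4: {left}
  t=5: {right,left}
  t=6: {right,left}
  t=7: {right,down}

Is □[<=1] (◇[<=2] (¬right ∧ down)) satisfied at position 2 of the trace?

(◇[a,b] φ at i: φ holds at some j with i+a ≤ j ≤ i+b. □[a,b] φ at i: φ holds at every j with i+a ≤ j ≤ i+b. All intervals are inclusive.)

Does not hold

Check ◇[<=2] (¬right ∧ down) at every j in [2,3]:
  j=2: fails (none in [2,4])
  j=3: fails (none in [3,5])
Fails at j=2 → formula fails.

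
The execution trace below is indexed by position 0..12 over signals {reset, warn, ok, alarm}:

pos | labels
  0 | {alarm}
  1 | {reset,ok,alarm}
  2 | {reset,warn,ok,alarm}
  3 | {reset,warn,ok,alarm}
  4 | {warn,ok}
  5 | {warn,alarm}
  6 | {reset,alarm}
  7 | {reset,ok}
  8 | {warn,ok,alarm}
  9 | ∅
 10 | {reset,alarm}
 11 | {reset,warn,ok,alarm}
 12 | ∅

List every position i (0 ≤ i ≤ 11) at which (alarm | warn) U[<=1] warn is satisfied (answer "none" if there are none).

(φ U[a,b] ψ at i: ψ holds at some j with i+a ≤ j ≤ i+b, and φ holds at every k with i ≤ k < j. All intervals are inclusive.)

1, 2, 3, 4, 5, 8, 10, 11

Evaluate at each i in [0,11]:
  i=0: ✗ (no rhs in [0,1])
  i=1: ✓ (rhs at j=2; lhs holds on [1,1])
  i=2: ✓ (rhs at j=2)
  i=3: ✓ (rhs at j=3)
  i=4: ✓ (rhs at j=4)
  i=5: ✓ (rhs at j=5)
  i=6: ✗ (no rhs in [6,7])
  i=7: ✗ (lhs fails at k=7 before rhs at j=8)
  i=8: ✓ (rhs at j=8)
  i=9: ✗ (no rhs in [9,10])
  i=10: ✓ (rhs at j=11; lhs holds on [10,10])
  i=11: ✓ (rhs at j=11)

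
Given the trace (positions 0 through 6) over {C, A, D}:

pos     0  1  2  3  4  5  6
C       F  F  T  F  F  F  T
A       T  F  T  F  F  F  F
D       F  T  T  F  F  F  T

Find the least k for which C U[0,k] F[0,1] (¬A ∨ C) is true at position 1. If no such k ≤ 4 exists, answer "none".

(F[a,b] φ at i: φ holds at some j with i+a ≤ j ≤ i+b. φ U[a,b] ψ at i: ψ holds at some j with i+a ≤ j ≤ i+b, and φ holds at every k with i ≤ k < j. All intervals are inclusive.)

Need earliest j ≥ 1 with F[0,1] (¬A ∨ C), and C at every k in [1,j-1].
  j=1: rhs holds (empty prefix). k = 0.

0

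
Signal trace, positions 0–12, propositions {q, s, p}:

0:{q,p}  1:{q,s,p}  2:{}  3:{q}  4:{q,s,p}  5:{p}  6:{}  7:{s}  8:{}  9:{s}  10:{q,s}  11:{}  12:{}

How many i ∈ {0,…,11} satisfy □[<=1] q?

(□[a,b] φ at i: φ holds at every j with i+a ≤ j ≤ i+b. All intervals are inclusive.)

2

Evaluate at each i in [0,11]:
  i=0: ✓ (all of [0,1])
  i=1: ✗ (fails at j=2)
  i=2: ✗ (fails at j=2)
  i=3: ✓ (all of [3,4])
  i=4: ✗ (fails at j=5)
  i=5: ✗ (fails at j=5)
  i=6: ✗ (fails at j=6)
  i=7: ✗ (fails at j=7)
  i=8: ✗ (fails at j=8)
  i=9: ✗ (fails at j=9)
  i=10: ✗ (fails at j=11)
  i=11: ✗ (fails at j=11)
Positions where it holds: {0, 3} → 2.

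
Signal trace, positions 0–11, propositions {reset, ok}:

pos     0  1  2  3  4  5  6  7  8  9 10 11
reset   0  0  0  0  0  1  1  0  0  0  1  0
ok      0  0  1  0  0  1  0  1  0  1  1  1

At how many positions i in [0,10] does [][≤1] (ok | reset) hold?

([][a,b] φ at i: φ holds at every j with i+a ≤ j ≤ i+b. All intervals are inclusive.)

4

Evaluate at each i in [0,10]:
  i=0: ✗ (fails at j=0)
  i=1: ✗ (fails at j=1)
  i=2: ✗ (fails at j=3)
  i=3: ✗ (fails at j=3)
  i=4: ✗ (fails at j=4)
  i=5: ✓ (all of [5,6])
  i=6: ✓ (all of [6,7])
  i=7: ✗ (fails at j=8)
  i=8: ✗ (fails at j=8)
  i=9: ✓ (all of [9,10])
  i=10: ✓ (all of [10,11])
Positions where it holds: {5, 6, 9, 10} → 4.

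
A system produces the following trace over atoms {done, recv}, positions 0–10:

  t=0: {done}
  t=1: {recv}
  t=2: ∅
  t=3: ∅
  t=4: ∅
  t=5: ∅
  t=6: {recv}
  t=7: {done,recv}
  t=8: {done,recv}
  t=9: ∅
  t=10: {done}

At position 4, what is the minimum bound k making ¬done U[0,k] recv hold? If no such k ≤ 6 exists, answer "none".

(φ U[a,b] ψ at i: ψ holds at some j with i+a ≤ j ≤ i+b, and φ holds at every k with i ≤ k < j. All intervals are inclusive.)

Need earliest j ≥ 4 with recv, and ¬done at every k in [4,j-1].
  j=4: rhs fails.
  j=5: rhs fails.
  j=6: rhs holds; lhs holds on [4,5]. k = 2.

2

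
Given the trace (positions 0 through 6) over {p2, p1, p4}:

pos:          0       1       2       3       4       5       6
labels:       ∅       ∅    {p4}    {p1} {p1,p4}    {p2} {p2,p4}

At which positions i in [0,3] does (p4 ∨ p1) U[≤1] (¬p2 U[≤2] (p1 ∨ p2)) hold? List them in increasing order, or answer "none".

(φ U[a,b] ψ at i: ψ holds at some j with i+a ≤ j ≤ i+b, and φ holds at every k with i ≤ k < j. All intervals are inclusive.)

1, 2, 3

Evaluate at each i in [0,3]:
  i=0: ✗ (lhs fails at k=0 before rhs at j=1)
  i=1: ✓ (rhs at j=1)
  i=2: ✓ (rhs at j=2)
  i=3: ✓ (rhs at j=3)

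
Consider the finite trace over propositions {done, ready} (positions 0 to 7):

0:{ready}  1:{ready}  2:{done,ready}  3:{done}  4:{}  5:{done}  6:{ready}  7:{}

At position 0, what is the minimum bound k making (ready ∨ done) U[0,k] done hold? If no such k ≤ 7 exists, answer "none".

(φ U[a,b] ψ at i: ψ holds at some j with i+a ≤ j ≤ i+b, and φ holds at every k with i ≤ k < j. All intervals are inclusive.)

Need earliest j ≥ 0 with done, and (ready ∨ done) at every k in [0,j-1].
  j=0: rhs fails.
  j=1: rhs fails.
  j=2: rhs holds; lhs holds on [0,1]. k = 2.

2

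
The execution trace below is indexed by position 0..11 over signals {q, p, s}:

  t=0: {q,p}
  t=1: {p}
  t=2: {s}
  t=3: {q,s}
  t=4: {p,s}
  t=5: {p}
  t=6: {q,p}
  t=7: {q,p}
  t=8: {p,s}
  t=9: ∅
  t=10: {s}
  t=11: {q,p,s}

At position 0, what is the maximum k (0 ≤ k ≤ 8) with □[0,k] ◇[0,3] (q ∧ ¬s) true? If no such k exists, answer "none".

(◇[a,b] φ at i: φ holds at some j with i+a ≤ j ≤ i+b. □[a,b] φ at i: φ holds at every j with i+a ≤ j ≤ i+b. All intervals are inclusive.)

0

◇[0,3] (q ∧ ¬s) must hold from j=0 onward; find where it first fails.
  j=0: holds
  j=1: fails
Holds on [0,0], so largest k = 0.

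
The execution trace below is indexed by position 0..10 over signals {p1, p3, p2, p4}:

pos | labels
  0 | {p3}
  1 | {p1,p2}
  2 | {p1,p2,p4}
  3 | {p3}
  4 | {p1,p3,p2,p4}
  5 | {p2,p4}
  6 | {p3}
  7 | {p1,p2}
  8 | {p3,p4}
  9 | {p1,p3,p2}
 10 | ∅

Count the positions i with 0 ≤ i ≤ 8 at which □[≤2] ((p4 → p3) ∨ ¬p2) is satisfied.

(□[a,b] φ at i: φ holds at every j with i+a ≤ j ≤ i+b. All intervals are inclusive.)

3

Evaluate at each i in [0,8]:
  i=0: ✗ (fails at j=2)
  i=1: ✗ (fails at j=2)
  i=2: ✗ (fails at j=2)
  i=3: ✗ (fails at j=5)
  i=4: ✗ (fails at j=5)
  i=5: ✗ (fails at j=5)
  i=6: ✓ (all of [6,8])
  i=7: ✓ (all of [7,9])
  i=8: ✓ (all of [8,10])
Positions where it holds: {6, 7, 8} → 3.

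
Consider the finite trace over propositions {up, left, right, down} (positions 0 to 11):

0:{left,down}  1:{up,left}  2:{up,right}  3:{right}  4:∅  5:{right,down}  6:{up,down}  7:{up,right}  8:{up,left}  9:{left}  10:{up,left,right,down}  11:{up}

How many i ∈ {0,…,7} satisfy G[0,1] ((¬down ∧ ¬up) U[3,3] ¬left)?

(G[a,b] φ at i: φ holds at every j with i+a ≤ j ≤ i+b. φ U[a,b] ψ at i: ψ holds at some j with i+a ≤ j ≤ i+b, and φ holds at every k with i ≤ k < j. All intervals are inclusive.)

0

Evaluate at each i in [0,7]:
  i=0: ✗ (fails at j=0)
  i=1: ✗ (fails at j=1)
  i=2: ✗ (fails at j=2)
  i=3: ✗ (fails at j=3)
  i=4: ✗ (fails at j=4)
  i=5: ✗ (fails at j=5)
  i=6: ✗ (fails at j=6)
  i=7: ✗ (fails at j=7)
Positions where it holds: {} → 0.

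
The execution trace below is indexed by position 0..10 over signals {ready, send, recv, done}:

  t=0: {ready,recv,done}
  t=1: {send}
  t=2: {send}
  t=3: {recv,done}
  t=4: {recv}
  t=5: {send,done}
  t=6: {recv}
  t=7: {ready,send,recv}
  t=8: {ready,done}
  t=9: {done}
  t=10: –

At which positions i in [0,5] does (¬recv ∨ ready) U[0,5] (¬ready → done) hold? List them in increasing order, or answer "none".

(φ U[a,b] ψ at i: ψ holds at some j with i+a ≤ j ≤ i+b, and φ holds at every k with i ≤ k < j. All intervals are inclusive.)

Evaluate at each i in [0,5]:
  i=0: ✓ (rhs at j=0)
  i=1: ✓ (rhs at j=3; lhs holds on [1,2])
  i=2: ✓ (rhs at j=3; lhs holds on [2,2])
  i=3: ✓ (rhs at j=3)
  i=4: ✗ (lhs fails at k=4 before rhs at j=5)
  i=5: ✓ (rhs at j=5)

0, 1, 2, 3, 5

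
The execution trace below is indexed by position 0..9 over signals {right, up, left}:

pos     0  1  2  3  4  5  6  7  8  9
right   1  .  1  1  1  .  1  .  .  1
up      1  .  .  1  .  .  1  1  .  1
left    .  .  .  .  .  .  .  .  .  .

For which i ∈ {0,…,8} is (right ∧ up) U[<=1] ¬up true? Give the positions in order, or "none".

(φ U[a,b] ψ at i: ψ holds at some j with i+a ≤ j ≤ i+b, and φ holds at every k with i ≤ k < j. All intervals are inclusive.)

Evaluate at each i in [0,8]:
  i=0: ✓ (rhs at j=1; lhs holds on [0,0])
  i=1: ✓ (rhs at j=1)
  i=2: ✓ (rhs at j=2)
  i=3: ✓ (rhs at j=4; lhs holds on [3,3])
  i=4: ✓ (rhs at j=4)
  i=5: ✓ (rhs at j=5)
  i=6: ✗ (no rhs in [6,7])
  i=7: ✗ (lhs fails at k=7 before rhs at j=8)
  i=8: ✓ (rhs at j=8)

0, 1, 2, 3, 4, 5, 8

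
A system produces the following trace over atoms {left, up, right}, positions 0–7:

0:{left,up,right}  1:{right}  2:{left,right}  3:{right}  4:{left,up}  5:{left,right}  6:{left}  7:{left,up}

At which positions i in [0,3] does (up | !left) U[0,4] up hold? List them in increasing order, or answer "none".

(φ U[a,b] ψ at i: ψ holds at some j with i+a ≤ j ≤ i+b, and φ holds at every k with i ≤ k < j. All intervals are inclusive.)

0, 3

Evaluate at each i in [0,3]:
  i=0: ✓ (rhs at j=0)
  i=1: ✗ (lhs fails at k=2 before rhs at j=4)
  i=2: ✗ (lhs fails at k=2 before rhs at j=4)
  i=3: ✓ (rhs at j=4; lhs holds on [3,3])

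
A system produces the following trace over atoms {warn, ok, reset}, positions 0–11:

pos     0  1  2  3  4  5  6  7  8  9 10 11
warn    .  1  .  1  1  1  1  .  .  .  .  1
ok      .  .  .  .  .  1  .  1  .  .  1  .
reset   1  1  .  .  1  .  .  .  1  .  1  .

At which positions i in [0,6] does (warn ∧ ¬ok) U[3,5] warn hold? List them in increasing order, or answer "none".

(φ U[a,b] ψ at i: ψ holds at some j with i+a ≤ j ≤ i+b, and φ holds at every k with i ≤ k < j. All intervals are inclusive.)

none

Evaluate at each i in [0,6]:
  i=0: ✗ (lhs fails at k=0 before rhs at j=3)
  i=1: ✗ (lhs fails at k=2 before rhs at j=4)
  i=2: ✗ (lhs fails at k=2 before rhs at j=5)
  i=3: ✗ (lhs fails at k=5 before rhs at j=6)
  i=4: ✗ (no rhs in [7,9])
  i=5: ✗ (no rhs in [8,10])
  i=6: ✗ (lhs fails at k=7 before rhs at j=11)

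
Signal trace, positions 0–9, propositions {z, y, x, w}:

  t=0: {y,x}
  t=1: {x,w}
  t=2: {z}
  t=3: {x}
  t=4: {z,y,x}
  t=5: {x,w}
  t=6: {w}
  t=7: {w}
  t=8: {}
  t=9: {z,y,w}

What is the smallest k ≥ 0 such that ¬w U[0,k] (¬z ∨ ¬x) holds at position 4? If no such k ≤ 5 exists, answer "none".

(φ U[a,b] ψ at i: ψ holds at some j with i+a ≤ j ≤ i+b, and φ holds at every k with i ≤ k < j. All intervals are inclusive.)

Need earliest j ≥ 4 with (¬z ∨ ¬x), and ¬w at every k in [4,j-1].
  j=4: rhs fails.
  j=5: rhs holds; lhs holds on [4,4]. k = 1.

1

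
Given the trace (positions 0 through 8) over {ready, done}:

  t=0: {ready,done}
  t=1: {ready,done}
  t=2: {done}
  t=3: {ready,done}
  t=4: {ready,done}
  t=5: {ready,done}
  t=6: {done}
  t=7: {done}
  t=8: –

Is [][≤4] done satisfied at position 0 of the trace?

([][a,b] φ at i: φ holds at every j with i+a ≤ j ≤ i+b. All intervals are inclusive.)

Check done at every j in [0,4]:
  j=0: true
  j=1: true
  j=2: true
  j=3: true
  j=4: true
All positions satisfy it → formula holds.

Yes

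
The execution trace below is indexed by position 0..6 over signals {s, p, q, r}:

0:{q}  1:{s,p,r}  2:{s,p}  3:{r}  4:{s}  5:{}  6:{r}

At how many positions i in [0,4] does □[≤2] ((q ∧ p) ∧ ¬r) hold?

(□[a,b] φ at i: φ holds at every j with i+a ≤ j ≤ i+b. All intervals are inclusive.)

Evaluate at each i in [0,4]:
  i=0: ✗ (fails at j=0)
  i=1: ✗ (fails at j=1)
  i=2: ✗ (fails at j=2)
  i=3: ✗ (fails at j=3)
  i=4: ✗ (fails at j=4)
Positions where it holds: {} → 0.

0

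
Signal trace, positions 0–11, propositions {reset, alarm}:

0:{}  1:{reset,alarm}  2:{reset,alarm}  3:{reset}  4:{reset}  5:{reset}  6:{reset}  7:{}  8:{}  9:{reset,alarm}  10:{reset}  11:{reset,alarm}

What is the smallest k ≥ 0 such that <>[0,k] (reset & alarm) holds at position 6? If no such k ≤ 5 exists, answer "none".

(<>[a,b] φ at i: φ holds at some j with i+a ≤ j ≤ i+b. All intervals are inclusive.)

3

Scan j = 6,7,… for (reset & alarm):
  j=6: fails
  j=7: fails
  j=8: fails
  j=9: holds
First hit at j=9, so smallest k = 9-6 = 3.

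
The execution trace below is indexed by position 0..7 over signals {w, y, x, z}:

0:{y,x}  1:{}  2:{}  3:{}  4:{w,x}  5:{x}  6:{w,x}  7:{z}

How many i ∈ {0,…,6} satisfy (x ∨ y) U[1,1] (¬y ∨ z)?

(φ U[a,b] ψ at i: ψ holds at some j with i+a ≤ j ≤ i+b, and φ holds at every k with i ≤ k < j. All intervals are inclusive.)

4

Evaluate at each i in [0,6]:
  i=0: ✓ (rhs at j=1; lhs holds on [0,0])
  i=1: ✗ (lhs fails at k=1 before rhs at j=2)
  i=2: ✗ (lhs fails at k=2 before rhs at j=3)
  i=3: ✗ (lhs fails at k=3 before rhs at j=4)
  i=4: ✓ (rhs at j=5; lhs holds on [4,4])
  i=5: ✓ (rhs at j=6; lhs holds on [5,5])
  i=6: ✓ (rhs at j=7; lhs holds on [6,6])
Positions where it holds: {0, 4, 5, 6} → 4.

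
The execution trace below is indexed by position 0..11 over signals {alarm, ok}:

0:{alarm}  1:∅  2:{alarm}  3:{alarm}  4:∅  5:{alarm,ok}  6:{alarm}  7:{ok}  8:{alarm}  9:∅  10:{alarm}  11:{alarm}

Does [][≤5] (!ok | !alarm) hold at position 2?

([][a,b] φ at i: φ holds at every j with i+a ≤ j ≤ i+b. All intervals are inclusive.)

Check (!ok | !alarm) at every j in [2,7]:
  j=2: true
  j=3: true
  j=4: true
  j=5: false
  j=6: true
  j=7: true
Fails at j=5 → formula fails.

Does not hold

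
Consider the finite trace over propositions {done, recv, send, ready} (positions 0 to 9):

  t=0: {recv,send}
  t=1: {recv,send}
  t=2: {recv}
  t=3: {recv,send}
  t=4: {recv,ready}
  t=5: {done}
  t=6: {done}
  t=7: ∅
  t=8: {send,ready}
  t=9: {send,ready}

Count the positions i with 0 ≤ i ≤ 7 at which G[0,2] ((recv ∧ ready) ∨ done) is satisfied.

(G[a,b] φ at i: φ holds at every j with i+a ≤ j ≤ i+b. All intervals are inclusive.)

1

Evaluate at each i in [0,7]:
  i=0: ✗ (fails at j=0)
  i=1: ✗ (fails at j=1)
  i=2: ✗ (fails at j=2)
  i=3: ✗ (fails at j=3)
  i=4: ✓ (all of [4,6])
  i=5: ✗ (fails at j=7)
  i=6: ✗ (fails at j=7)
  i=7: ✗ (fails at j=7)
Positions where it holds: {4} → 1.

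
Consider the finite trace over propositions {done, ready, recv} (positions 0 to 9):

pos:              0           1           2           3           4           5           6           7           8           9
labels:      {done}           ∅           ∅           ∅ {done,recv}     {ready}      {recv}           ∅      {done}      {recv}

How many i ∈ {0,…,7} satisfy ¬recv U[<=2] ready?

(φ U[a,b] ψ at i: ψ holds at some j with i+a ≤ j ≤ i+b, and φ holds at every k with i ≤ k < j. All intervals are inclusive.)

1

Evaluate at each i in [0,7]:
  i=0: ✗ (no rhs in [0,2])
  i=1: ✗ (no rhs in [1,3])
  i=2: ✗ (no rhs in [2,4])
  i=3: ✗ (lhs fails at k=4 before rhs at j=5)
  i=4: ✗ (lhs fails at k=4 before rhs at j=5)
  i=5: ✓ (rhs at j=5)
  i=6: ✗ (no rhs in [6,8])
  i=7: ✗ (no rhs in [7,9])
Positions where it holds: {5} → 1.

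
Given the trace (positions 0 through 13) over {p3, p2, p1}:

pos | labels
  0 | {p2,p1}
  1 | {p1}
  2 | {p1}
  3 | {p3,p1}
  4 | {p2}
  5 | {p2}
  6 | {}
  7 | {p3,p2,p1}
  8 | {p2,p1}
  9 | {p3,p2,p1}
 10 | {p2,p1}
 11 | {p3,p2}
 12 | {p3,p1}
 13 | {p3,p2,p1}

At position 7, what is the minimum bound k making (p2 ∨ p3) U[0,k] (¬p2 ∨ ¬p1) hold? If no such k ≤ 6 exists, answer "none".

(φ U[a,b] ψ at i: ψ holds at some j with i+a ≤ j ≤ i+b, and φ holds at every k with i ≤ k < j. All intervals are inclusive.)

Need earliest j ≥ 7 with (¬p2 ∨ ¬p1), and (p2 ∨ p3) at every k in [7,j-1].
  j=7: rhs fails.
  j=8: rhs fails.
  j=9: rhs fails.
  j=10: rhs fails.
  j=11: rhs holds; lhs holds on [7,10]. k = 4.

4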